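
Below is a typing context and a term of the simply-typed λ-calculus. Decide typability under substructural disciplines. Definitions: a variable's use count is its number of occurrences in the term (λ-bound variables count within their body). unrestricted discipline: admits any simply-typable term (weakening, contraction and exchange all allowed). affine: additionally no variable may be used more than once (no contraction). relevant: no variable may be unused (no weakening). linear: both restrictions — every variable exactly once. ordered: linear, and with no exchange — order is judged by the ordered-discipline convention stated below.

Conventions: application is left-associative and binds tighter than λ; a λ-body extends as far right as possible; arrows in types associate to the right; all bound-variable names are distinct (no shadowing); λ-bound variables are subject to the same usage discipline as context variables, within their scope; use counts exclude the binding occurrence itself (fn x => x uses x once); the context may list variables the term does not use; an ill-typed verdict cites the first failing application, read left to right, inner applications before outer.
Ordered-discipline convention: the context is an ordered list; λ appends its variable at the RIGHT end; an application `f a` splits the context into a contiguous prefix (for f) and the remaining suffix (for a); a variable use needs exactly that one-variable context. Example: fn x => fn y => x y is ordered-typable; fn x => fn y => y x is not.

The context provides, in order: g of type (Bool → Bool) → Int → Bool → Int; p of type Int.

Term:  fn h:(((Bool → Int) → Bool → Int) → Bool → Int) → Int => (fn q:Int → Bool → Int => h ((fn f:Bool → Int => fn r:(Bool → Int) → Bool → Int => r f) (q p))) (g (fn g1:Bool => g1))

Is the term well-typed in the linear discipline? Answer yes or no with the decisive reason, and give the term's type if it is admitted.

yes — g, p, h, q, f, r, g1: one use apiece; term : ((((Bool → Int) → Bool → Int) → Bool → Int) → Int) → Int
use counts: g=1; p=1; h [bound]=1; q [bound]=1; f [bound]=1; r [bound]=1; g1 [bound]=1
order of uses: h, r, f, q, p, g, g1
typing: well-typed at ((((Bool → Int) → Bool → Int) → Bool → Int) → Int) → Int
summary: ordered ✗ | linear ✓ | affine ✓ | relevant ✓ | unrestricted ✓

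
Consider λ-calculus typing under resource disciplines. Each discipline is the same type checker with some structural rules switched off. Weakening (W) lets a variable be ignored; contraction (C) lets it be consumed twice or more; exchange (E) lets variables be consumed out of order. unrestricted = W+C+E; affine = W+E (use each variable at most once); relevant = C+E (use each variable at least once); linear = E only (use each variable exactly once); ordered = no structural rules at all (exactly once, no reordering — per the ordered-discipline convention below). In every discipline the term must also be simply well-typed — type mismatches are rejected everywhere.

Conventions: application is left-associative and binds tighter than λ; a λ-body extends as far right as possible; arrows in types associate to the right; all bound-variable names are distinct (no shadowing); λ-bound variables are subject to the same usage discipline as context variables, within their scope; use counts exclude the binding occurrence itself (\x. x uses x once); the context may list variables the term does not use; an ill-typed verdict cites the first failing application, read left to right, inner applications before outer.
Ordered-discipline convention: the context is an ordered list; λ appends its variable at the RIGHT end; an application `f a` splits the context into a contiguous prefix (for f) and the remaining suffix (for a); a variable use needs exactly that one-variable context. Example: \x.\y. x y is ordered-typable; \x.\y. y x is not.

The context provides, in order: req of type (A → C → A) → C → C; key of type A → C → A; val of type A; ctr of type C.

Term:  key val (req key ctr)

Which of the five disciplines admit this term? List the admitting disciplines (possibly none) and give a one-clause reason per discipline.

admitting disciplines: relevant, unrestricted
counts: req ×1, key ×2, val ×1, ctr ×1
order of uses: key, val, req, key, ctr
typing: the term checks, with type A
ordered: ✗ — key ×2 used more than once (contraction)
linear: ✗ — key ×2 used more than once (contraction)
affine: ✗ — key ×2 used more than once (contraction)
relevant: ✓ — every one of req, key, val, ctr appears
unrestricted: ✓ — type-checks (A) and nothing is barred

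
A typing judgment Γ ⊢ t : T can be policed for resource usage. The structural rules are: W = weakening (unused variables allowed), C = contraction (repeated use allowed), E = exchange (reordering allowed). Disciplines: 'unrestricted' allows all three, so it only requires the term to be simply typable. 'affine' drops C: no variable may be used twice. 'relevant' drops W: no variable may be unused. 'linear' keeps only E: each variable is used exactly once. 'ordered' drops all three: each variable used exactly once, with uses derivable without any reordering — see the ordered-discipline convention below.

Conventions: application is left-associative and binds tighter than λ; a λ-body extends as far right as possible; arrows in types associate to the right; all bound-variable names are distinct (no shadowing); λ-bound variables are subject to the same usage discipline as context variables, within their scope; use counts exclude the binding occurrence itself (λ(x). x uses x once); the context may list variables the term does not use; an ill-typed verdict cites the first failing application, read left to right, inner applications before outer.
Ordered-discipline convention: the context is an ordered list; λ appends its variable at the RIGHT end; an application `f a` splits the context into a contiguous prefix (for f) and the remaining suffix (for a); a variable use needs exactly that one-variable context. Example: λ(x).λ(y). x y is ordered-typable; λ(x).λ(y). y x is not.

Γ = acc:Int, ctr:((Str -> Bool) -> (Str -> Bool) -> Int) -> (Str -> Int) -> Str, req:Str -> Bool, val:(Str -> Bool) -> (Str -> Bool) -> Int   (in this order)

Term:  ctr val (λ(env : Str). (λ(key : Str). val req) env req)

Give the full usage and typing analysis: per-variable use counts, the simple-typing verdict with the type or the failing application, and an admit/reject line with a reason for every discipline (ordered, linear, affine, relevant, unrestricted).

use counts: acc ×0; ctr ×1; req ×2; val ×2; env (bound) ×1; key (bound) ×0
use order (left to right): ctr, val, val, req, env, req
typing: ✓ — Str
ordered: ✗ — needs contraction — req ×2, val ×2; unused: acc, key — weakening required
linear: ✗ — needs contraction — req ×2, val ×2; unused: acc, key — weakening required
affine: ✗ — needs contraction — req ×2, val ×2
relevant: ✗ — unused: acc, key — weakening required
unrestricted: ✓ — typability at Str is all that's needed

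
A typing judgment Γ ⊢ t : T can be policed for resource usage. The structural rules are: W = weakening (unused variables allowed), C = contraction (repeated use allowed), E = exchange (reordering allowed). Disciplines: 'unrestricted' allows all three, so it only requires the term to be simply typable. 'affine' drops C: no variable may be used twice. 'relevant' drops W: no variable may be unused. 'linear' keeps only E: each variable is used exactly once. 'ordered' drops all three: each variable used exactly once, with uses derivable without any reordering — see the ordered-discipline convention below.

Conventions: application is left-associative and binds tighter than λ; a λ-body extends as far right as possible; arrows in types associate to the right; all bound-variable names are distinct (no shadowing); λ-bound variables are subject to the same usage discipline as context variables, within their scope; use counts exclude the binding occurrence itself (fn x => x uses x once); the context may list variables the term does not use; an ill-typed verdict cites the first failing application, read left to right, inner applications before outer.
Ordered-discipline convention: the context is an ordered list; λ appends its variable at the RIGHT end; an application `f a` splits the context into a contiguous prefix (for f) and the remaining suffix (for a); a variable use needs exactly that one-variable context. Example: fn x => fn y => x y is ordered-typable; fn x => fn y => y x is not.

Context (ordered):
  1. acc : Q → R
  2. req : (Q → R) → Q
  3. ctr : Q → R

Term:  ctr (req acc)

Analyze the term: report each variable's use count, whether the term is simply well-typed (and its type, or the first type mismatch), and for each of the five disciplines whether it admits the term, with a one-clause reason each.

usage: acc: 1, req: 1, ctr: 1
use order (left to right): ctr, req, acc
typing: ✓ — R
ordered ✗ (use order ctr, req, acc needs exchange)
linear ✓ (exactly-once usage across acc, req, ctr)
affine ✓ (acc, req, ctr: no repeats, contraction unneeded)
relevant ✓ (acc, req, ctr: all used, weakening unneeded)
unrestricted ✓ (typability at R is all that's needed)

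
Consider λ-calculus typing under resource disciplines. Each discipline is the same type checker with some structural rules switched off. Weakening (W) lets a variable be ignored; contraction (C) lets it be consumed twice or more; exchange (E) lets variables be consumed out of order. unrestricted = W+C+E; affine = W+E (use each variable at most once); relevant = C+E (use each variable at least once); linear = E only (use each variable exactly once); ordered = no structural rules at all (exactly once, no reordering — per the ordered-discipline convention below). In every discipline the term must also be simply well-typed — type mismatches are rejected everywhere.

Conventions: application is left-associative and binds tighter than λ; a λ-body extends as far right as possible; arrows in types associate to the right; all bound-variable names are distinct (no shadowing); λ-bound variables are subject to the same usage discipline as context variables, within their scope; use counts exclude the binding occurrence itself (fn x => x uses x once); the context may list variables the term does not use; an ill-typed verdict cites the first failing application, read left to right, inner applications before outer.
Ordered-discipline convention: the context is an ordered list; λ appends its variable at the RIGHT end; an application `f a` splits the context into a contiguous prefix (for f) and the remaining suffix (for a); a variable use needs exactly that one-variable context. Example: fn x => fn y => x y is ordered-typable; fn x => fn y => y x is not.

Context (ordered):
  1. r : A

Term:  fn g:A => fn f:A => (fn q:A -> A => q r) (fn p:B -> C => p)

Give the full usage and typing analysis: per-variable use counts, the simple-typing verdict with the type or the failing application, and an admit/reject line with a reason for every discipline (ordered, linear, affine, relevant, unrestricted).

usage: r: 1, g (λ-bound): 0, f (λ-bound): 0, q (λ-bound): 1, p (λ-bound): 1
uses in reading order: q, r, p
typing: ill-typed: argument of type (B -> C) -> B -> C where A -> A is required
ordered: ✗, fails simple typing
linear: ✗, a type mismatch blocks all five
affine: ✗, the type mismatch rejects it
relevant: ✗, not simply typable
unrestricted: ✗, fails simple typing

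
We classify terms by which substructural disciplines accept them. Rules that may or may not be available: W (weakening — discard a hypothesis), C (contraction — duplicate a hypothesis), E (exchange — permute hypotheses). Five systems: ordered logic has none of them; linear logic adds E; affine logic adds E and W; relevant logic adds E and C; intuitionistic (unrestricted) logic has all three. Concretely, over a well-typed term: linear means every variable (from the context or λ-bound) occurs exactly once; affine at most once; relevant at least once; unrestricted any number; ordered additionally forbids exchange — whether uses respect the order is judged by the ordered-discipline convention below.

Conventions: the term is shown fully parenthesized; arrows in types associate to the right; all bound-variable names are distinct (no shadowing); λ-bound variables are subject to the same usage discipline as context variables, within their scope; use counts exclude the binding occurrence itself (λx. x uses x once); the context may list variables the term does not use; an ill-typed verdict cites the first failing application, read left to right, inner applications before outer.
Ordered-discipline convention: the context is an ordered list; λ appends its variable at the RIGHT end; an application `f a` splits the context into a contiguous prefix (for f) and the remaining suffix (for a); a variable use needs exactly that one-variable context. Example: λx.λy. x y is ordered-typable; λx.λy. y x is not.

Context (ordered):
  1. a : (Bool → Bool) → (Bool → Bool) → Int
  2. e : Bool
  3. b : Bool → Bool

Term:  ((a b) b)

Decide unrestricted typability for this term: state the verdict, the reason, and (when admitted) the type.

yes — well-typed at Int; no restrictions here; term : Int
variable uses: a: 1, e: 0, b: 2
left-to-right use order: a, b, b
typing: the term checks, with type Int
summary: ordered ✗ | linear ✗ | affine ✗ | relevant ✗ | unrestricted ✓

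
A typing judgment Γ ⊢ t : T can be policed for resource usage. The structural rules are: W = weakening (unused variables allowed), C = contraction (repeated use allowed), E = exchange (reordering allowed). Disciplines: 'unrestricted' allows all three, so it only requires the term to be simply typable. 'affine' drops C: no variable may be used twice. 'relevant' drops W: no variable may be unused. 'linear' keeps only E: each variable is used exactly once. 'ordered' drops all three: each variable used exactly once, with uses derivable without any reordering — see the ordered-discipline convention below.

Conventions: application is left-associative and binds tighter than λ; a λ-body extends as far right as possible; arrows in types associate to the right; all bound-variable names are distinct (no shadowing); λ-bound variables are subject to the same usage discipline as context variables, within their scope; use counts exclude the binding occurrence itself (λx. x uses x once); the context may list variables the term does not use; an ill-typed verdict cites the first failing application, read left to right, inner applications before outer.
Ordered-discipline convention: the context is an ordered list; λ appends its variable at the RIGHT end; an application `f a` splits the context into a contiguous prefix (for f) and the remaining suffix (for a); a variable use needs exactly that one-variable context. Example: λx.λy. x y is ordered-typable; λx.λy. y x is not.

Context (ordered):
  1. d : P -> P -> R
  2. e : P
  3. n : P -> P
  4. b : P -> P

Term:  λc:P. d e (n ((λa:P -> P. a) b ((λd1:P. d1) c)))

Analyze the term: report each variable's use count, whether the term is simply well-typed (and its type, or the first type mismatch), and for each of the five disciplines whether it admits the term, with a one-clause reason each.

usage: d: 1×; e: 1×; n: 1×; b: 1×; c [bound]: 1×; a [bound]: 1×; d1 [bound]: 1×
use order (left to right): d, e, n, a, b, d1, c
typing: ✓ — P -> R
ordered ✓ (d, e, n, b, c, a, d1 once each; derivable with no W/C/E)
linear ✓ (each of d, e, n, b, c, a, d1 used exactly once)
affine ✓ (at most one use each (d, e, n, b, c, a, d1))
relevant ✓ (none of d, e, n, b, c, a, d1 goes unused)
unrestricted ✓ (typability at P -> R is all that's needed)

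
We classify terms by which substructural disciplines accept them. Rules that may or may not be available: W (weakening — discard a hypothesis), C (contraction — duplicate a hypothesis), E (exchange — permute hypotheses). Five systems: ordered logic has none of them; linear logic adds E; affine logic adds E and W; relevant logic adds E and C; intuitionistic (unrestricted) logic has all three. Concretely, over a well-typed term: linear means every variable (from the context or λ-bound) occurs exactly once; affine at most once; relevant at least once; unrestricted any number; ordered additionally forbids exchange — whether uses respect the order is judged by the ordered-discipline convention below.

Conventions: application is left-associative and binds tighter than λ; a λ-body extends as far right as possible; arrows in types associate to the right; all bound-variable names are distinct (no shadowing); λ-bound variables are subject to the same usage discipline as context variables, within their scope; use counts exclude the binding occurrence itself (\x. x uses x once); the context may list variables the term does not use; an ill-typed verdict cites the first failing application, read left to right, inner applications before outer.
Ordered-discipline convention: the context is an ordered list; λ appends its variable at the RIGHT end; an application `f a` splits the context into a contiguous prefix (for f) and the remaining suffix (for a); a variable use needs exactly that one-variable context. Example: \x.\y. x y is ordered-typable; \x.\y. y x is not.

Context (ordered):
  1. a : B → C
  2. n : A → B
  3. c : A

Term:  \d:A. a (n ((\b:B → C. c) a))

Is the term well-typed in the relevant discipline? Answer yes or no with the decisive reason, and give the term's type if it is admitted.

no — d, b never used (weakening)
counts: a ×2; n ×1; c ×1; d (bound) ×0; b (bound) ×0
uses in reading order: a, n, c, a
typing: the term checks, with type A → C
all disciplines: ordered ✗; linear ✗; affine ✗; relevant ✗; unrestricted ✓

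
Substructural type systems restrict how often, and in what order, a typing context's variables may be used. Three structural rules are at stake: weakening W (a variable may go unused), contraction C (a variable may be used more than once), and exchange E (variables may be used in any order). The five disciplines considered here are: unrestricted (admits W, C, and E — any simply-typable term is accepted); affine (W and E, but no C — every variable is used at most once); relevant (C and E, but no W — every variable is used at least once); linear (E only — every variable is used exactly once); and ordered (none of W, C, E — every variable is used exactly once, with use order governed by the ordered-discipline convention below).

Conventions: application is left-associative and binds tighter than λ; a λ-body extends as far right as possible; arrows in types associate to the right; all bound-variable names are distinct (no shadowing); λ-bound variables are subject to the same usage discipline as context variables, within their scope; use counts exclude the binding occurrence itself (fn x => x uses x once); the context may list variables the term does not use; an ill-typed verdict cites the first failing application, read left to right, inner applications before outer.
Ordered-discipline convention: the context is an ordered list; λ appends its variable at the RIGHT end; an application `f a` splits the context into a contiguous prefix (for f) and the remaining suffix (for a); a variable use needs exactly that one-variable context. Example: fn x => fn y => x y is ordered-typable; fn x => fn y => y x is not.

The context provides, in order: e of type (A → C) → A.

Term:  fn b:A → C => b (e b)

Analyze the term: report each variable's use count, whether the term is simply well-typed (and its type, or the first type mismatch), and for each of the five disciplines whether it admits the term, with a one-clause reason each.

counts: e=1; b [bound]=2
left-to-right use order: b, e, b
typing: ✓ — (A → C) → C
ordered: ✗, needs contraction — b ×2
linear: ✗, needs contraction — b ×2
affine: ✗, needs contraction — b ×2
relevant: ✓, every one of e, b appears
unrestricted: ✓, well-typed at (A → C) → C; no restrictions here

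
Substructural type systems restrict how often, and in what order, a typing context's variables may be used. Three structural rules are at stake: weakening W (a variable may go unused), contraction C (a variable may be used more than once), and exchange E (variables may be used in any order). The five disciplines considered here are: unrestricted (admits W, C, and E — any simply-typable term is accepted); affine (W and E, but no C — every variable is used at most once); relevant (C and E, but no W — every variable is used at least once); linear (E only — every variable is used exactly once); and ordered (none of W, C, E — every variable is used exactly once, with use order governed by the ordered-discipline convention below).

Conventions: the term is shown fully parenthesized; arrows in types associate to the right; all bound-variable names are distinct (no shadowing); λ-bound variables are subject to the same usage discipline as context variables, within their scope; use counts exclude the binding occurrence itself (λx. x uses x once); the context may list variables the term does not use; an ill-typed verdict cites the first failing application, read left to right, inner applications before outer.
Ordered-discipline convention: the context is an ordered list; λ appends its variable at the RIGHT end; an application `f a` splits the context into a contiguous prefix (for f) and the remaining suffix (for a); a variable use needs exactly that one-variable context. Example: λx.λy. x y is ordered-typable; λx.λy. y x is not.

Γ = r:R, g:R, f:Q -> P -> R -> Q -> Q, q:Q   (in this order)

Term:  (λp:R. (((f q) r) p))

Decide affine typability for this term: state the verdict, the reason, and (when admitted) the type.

no — the type mismatch rejects it
use counts: r: 1×; g: 0×; f: 1×; q: 1×; p [bound]: 1×
use order (left to right): f, q, r, p
typing: ill-typed: a function awaiting P gets R
summary: ordered ✗ · linear ✗ · affine ✗ · relevant ✗ · unrestricted ✗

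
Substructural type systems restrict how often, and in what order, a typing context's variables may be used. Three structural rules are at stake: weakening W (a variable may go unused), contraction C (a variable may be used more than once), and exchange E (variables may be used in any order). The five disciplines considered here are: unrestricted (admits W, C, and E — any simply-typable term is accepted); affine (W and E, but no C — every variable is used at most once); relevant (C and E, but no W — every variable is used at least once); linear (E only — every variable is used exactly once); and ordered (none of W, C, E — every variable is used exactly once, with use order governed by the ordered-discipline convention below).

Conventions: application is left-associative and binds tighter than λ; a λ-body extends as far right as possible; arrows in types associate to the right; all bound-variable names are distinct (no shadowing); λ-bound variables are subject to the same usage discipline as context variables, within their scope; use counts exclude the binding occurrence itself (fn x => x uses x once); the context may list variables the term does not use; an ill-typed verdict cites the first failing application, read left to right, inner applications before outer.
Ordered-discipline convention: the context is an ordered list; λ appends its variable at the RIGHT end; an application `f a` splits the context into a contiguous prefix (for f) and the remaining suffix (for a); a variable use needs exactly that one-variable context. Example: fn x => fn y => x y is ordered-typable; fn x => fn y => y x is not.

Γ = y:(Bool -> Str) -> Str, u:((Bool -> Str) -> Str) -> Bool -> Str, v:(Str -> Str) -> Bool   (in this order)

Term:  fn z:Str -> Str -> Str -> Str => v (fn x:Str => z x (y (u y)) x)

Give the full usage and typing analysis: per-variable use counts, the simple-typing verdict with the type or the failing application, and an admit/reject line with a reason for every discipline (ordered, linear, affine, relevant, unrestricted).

counts: y: 2×, u: 1×, v: 1×, z (bound): 1×, x (bound): 2×
uses in reading order: v, z, x, y, u, y, x
typing: ✓ — (Str -> Str -> Str -> Str) -> Bool
ordered ✗ (uses contraction: y ×2, x ×2)
linear ✗ (uses contraction: y ×2, x ×2)
affine ✗ (uses contraction: y ×2, x ×2)
relevant ✓ (y, u, v, z, x: all used, weakening unneeded)
unrestricted ✓ (type-checks ((Str -> Str -> Str -> Str) -> Bool) and nothing is barred)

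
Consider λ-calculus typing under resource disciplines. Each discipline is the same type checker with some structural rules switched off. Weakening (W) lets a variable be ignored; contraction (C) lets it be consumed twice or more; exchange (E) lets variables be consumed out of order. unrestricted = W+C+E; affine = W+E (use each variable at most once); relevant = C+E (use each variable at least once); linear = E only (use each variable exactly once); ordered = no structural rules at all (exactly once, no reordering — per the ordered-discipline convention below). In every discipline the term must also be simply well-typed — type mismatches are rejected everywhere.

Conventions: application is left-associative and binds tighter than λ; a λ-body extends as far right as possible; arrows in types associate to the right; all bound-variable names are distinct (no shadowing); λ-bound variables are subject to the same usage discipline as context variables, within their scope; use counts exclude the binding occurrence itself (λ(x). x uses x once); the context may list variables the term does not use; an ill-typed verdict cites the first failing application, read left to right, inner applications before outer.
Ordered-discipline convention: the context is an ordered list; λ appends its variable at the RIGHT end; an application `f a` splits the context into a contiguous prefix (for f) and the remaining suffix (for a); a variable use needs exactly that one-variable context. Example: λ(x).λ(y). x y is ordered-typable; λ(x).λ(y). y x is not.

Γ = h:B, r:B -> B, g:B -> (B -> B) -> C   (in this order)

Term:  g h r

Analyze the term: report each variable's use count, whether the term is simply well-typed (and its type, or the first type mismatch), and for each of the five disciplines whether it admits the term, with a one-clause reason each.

counts: h: 1×, r: 1×, g: 1×
uses in reading order: g, h, r
typing: ✓ — C
ordered ✗ (needs exchange: uses follow g, h, r)
linear ✓ (exactly-once usage across h, r, g)
affine ✓ (at most one use each (h, r, g))
relevant ✓ (none of h, r, g goes unused)
unrestricted ✓ (typability at C is all that's needed)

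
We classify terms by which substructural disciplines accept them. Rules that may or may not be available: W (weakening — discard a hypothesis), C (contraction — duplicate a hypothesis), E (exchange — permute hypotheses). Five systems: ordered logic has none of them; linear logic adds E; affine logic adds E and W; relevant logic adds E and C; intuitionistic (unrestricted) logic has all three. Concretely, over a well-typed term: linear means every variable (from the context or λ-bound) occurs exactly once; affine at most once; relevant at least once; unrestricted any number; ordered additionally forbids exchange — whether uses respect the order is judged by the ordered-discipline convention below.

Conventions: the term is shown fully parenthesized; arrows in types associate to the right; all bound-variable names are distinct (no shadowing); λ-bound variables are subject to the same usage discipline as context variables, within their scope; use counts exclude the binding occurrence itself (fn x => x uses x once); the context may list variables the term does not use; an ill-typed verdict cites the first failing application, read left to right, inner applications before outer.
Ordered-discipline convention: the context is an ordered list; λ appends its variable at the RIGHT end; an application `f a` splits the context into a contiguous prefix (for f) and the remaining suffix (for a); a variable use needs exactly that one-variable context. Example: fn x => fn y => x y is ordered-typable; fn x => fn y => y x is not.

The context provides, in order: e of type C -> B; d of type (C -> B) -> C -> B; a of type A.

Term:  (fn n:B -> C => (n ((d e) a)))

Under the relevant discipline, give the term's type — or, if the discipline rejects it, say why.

not well-typed under relevant — the type mismatch rejects it
use counts: e=1, d=1, a=1, n [bound]=1
order of uses: n, d, e, a
typing: ill-typed: an argument A mismatches the expected C
per-discipline verdicts: ordered ✗ | linear ✗ | affine ✗ | relevant ✗ | unrestricted ✗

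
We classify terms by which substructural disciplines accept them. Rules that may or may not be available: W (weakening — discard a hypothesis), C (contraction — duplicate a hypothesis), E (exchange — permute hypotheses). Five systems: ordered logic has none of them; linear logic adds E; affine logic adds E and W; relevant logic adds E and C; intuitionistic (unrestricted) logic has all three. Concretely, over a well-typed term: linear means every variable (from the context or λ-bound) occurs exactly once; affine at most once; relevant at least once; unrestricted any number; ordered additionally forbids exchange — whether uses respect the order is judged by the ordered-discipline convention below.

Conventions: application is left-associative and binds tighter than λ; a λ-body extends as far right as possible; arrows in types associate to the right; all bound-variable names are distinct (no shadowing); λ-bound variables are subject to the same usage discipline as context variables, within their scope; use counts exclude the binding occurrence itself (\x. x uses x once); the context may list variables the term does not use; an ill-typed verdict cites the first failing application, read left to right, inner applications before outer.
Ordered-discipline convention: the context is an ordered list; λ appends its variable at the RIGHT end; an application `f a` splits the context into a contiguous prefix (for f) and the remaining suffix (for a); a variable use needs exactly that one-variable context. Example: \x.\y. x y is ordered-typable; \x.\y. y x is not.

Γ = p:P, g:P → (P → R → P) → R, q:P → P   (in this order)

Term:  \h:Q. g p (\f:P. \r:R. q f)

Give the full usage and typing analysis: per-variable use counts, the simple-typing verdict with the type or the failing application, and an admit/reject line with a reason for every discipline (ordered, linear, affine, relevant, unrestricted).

variable uses: p: 1×, g: 1×, q: 1×, h (λ-bound): 0×, f (λ-bound): 1×, r (λ-bound): 0×
order of uses: g, p, q, f
typing: the term checks, with type Q → R
ordered: ✗ — h, r never used (weakening)
linear: ✗ — h, r never used (weakening)
affine: ✓ — no duplicate uses among p, g, q, h, f, r
relevant: ✗ — h, r never used (weakening)
unrestricted: ✓ — typability at Q → R is all that's needed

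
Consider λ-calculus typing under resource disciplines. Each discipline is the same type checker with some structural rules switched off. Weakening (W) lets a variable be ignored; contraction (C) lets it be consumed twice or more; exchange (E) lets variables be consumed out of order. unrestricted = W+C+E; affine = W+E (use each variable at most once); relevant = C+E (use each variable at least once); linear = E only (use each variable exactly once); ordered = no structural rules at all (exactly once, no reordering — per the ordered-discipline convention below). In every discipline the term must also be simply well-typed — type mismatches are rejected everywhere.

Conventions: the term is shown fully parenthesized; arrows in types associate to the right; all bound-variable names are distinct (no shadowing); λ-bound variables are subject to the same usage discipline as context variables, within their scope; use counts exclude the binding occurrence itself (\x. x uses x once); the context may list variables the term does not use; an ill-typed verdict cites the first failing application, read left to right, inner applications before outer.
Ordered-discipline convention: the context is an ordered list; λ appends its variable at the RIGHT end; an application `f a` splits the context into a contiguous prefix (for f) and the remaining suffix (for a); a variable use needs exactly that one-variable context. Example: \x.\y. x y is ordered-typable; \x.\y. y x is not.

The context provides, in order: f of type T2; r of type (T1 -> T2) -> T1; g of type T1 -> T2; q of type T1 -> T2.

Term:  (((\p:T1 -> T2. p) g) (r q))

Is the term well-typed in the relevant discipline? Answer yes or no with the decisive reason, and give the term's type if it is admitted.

no — unused: f — weakening required
counts: f=0, r=1, g=1, q=1, p (bound)=1
left-to-right use order: p, g, r, q
typing: well-typed — term : T2
summary: ordered ✗, linear ✗, affine ✓, relevant ✗, unrestricted ✓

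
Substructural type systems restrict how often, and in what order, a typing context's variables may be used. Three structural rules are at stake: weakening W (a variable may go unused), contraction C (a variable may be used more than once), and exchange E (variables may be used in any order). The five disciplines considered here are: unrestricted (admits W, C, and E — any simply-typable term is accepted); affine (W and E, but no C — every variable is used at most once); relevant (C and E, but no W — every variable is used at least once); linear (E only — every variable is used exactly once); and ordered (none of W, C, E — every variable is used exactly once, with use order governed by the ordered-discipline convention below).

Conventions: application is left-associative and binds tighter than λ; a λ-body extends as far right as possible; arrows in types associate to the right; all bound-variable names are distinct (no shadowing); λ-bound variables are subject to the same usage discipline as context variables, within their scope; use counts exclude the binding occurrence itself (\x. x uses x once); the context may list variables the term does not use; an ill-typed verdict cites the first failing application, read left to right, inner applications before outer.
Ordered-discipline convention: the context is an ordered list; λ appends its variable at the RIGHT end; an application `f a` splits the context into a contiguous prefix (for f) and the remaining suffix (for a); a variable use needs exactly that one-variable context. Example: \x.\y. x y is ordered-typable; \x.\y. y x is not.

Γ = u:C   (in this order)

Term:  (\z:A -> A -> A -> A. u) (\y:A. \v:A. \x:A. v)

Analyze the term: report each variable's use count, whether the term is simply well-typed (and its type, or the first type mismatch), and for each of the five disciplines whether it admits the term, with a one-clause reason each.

variable uses: u: 1×, z (bound): 0×, y (bound): 0×, v (bound): 1×, x (bound): 0×
uses in reading order: u, v
typing: ✓ — C
ordered ✗ (unused: z, y, x — weakening required)
linear ✗ (unused: z, y, x — weakening required)
affine ✓ (none of u, z, y, v, x used more than once)
relevant ✗ (unused: z, y, x — weakening required)
unrestricted ✓ (simply typable at C; W, C, E all held)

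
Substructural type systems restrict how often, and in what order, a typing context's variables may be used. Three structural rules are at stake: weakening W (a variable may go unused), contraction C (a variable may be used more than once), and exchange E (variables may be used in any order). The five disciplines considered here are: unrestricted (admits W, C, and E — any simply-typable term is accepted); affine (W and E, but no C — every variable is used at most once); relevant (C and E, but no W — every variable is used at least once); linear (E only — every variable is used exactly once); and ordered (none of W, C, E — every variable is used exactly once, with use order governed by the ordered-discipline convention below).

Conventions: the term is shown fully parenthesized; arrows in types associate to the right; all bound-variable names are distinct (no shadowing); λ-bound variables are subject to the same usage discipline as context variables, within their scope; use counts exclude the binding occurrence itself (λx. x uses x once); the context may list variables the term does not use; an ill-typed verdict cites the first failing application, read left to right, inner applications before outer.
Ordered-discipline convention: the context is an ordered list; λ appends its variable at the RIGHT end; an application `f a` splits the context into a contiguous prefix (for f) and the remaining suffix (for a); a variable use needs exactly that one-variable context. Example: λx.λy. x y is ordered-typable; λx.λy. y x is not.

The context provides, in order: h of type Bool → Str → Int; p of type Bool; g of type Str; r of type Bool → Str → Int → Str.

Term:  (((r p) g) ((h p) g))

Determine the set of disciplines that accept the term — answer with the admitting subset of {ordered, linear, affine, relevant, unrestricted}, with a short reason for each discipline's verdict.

admitted in: relevant, unrestricted
variable uses: h: 1×; p: 2×; g: 2×; r: 1×
use order (left to right): r, p, g, h, p, g
typing: the term checks, with type Str
ordered: ✗ — uses contraction: p ×2, g ×2
linear: ✗ — uses contraction: p ×2, g ×2
affine: ✗ — uses contraction: p ×2, g ×2
relevant: ✓ — h, p, g, r: all used, weakening unneeded
unrestricted: ✓ — well-typed at Str; no restrictions here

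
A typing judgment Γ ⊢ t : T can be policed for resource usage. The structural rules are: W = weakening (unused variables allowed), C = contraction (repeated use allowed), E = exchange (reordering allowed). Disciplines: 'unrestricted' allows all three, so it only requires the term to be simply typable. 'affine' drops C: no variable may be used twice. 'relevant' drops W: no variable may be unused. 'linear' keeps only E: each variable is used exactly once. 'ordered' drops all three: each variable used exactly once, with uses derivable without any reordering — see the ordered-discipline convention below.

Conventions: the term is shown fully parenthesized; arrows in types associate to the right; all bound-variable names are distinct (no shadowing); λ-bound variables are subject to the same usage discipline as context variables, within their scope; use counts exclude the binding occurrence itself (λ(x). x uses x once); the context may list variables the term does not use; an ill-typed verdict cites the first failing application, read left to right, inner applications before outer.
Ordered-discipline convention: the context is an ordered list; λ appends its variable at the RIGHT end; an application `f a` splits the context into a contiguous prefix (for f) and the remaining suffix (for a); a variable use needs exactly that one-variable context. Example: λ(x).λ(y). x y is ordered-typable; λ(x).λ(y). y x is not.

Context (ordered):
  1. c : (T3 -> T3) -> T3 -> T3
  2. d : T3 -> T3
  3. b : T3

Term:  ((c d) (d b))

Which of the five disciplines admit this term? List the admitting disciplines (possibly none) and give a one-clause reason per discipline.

accepted by: relevant, unrestricted
counts: c ×1, d ×2, b ×1
order of uses: c, d, d, b
typing: the term checks, with type T3
ordered ✗ (d ×2 used more than once (contraction))
linear ✗ (d ×2 used more than once (contraction))
affine ✗ (d ×2 used more than once (contraction))
relevant ✓ (none of c, d, b goes unused)
unrestricted ✓ (simply typable at T3; W, C, E all held)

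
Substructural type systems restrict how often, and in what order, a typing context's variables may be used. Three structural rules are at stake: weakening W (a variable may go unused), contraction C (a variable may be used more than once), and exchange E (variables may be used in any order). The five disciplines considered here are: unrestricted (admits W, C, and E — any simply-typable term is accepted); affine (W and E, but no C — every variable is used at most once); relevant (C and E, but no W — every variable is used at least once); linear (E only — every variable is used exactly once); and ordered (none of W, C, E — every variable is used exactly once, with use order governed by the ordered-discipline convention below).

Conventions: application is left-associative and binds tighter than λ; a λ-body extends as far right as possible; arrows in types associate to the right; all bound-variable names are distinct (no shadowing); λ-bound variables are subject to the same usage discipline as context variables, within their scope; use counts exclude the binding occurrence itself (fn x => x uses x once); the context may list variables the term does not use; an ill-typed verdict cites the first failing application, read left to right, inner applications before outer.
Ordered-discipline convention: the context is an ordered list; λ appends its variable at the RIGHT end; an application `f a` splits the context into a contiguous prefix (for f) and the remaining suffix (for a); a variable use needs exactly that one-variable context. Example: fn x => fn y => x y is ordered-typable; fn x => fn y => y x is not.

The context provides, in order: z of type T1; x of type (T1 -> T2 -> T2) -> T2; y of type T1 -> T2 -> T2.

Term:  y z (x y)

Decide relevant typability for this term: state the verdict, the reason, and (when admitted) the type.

yes — none of z, x, y goes unused; term : T2
variable uses: z: 1; x: 1; y: 2
order of uses: y, z, x, y
typing: ✓ — T2
across the five disciplines: ordered ✗ | linear ✗ | affine ✗ | relevant ✓ | unrestricted ✓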